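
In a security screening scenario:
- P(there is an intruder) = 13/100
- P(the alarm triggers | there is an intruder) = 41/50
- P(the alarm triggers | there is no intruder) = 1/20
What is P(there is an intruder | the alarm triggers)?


Using Bayes' theorem:
P(A|B) = P(B|A)·P(A) / P(B)

P(the alarm triggers) = 41/50 × 13/100 + 1/20 × 87/100
= 533/5000 + 87/2000 = 1501/10000

P(there is an intruder|the alarm triggers) = (533/5000) / (1501/10000) = 1066/1501

P(there is an intruder|the alarm triggers) = 1066/1501 ≈ 71.02%


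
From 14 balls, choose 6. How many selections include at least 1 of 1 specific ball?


Complement: C(14,6) - C(13,6) = 3003 - 1716 = 1287

1287


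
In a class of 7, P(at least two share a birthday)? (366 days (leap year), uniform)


P(all different) = Π(366-i)/366 for i=0..6
= 0.943914
P(match) = 1 - 0.943914 = 0.056086

P ≈ 0.0561 ≈ 5.61%


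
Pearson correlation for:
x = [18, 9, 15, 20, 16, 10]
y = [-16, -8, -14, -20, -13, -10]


n=6, Σx=88, Σy=-81, Σxy=-1278, Σx²=1386, Σy²=1185
r = (6×(-1278) - 88×(-81))/√((6×1386 - 88²)(6×1185 - (-81)²))
= -540/√(572×549) = -540/√314028 ≈ -540/560.3820 ≈ -0.9636

r ≈ -0.9636


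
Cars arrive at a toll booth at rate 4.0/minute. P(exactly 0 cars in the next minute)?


Poisson(λ=4.0): P(X=0) = e^(-λ)×λ^k/k!
= e^(-4.0) × 4.0^0 / 0!
≈ 0.01831563889 × 1 / 1 ≈ 0.018316

P(X=0) ≈ 0.018316 ≈ 1.83%


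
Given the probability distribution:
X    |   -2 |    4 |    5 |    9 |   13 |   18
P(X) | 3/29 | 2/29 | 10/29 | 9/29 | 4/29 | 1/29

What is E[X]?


E[X] = Σ x·P(X=x)
= (-2)×(3/29) + (4)×(2/29) + (5)×(10/29) + (9)×(9/29) + (13)×(4/29) + (18)×(1/29)
= 7

E[X] = 7


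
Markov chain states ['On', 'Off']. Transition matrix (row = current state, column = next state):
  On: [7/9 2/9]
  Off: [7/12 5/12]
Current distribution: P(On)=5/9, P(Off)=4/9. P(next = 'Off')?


P(next=Off) = Σᵢ P(now=i)×P(i→Off)
= 5/9×2/9 + 4/9×5/12
= 10/81 + 5/27 = 25/81

P = 25/81 ≈ 0.3086


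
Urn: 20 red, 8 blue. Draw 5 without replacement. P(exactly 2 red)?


Hypergeometric: C(20,2)×C(8,3)/C(28,5)
= 190×56/98280 = 38/351

P(X=2) = 38/351 ≈ 10.83%


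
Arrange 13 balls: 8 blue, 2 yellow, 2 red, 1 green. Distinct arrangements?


13!/(8!×2!×2!×1!) = 38610

38610


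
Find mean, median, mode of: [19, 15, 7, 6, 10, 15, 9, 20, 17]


Sorted: [6, 7, 9, 10, 15, 15, 17, 19, 20]
Mean = 118/9
Median = 15
Freq: {19: 1, 15: 2, 7: 1, 6: 1, 10: 1, 9: 1, 20: 1, 17: 1}
Mode: [15]

Mean=118/9, Median=15, Mode=15


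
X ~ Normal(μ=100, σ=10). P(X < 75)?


z = (75-100)/10 = -2.5
P(Z < -2.5) = 0.0062

P(X < 75) ≈ 0.0062


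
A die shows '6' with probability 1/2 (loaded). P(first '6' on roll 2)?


Geometric: P(X=2) = (1-p)^(k-1)×p = (1/2)^1×1/2 = 1/4

P(X=2) = 1/4 ≈ 25.00%


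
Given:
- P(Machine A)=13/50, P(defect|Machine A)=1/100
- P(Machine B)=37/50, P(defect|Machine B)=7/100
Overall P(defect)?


P(B) = Σ P(B|Aᵢ)×P(Aᵢ)
  1/100×13/50 = 13/5000
  7/100×37/50 = 259/5000
Sum = 34/625

P(defect) = 34/625 ≈ 5.44%


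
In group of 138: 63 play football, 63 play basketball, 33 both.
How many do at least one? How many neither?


|A∪B| = 63+63-33 = 93
Neither = 138-93 = 45

At least one: 93; Neither: 45


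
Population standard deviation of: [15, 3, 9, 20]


Mean = 47/4
  (15-47/4)²=169/16
  (3-47/4)²=1225/16
  (9-47/4)²=121/16
  (20-47/4)²=1089/16
Σ(x-μ)² = 651/4
σ² = (651/4)/4 = 651/16

σ = √(651/16) ≈ 6.3787


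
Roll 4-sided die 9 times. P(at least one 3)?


P(no 3)^9 = (3/4)^9 = 19683/262144
P(≥1) = 1 - 19683/262144 = 242461/262144

P = 242461/262144 ≈ 92.49%


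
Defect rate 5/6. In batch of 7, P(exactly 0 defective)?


Binomial: P(X=0) = C(7,0)×p^0×(1-p)^7
= 1 × 1 × 1/279936 = 1/279936

P(X=0) = 1/279936 ≈ 0.00%


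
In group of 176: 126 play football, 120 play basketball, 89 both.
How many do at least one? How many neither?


|A∪B| = 126+120-89 = 157
Neither = 176-157 = 19

At least one: 157; Neither: 19


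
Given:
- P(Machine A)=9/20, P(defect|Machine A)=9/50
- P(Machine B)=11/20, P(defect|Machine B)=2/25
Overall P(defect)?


P(B) = Σ P(B|Aᵢ)×P(Aᵢ)
  9/50×9/20 = 81/1000
  2/25×11/20 = 11/250
Sum = 1/8

P(defect) = 1/8 ≈ 12.50%


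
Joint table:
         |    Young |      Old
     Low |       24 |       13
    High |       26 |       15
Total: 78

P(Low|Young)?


P(Low|Young) = 24/(24+26) = 24/50 = 12/25

P = 12/25 ≈ 48.00%


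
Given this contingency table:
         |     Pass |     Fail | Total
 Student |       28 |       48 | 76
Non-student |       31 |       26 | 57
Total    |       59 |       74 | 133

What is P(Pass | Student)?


P(Pass | Student) = 28/(28+48) = 28/76 = 7/19

P(Pass|Student) = 7/19 ≈ 36.84%


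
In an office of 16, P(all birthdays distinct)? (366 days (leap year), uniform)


P(all different) = Π(366-i)/366 for i=0..15
= (366/366)×(365/366)×...×(351/366)
= 0.717059

P ≈ 0.7171 ≈ 71.71%


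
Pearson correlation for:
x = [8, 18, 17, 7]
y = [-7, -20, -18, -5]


n=4, Σx=50, Σy=-50, Σxy=-757, Σx²=726, Σy²=798
r = (4×(-757) - 50×(-50))/√((4×726 - 50²)(4×798 - (-50)²))
= -528/√(404×692) = -528/√279568 ≈ -528/528.7419 ≈ -0.9986

r ≈ -0.9986


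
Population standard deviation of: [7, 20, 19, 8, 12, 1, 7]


Mean = 74/7
  (7-74/7)²=625/49
  (20-74/7)²=4356/49
  (19-74/7)²=3481/49
  (8-74/7)²=324/49
  (12-74/7)²=100/49
  (1-74/7)²=4489/49
  (7-74/7)²=625/49
Σ(x-μ)² = 2000/7
σ² = (2000/7)/7 = 2000/49

σ = √(2000/49) ≈ 6.3888


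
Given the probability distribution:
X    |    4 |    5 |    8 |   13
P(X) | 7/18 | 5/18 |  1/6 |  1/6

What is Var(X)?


E[X] = 58/9
E[X²] = 52
Var(X) = E[X²] - (E[X])² = 52 - 3364/81 = 848/81

Var(X) = 848/81 ≈ 10.4691


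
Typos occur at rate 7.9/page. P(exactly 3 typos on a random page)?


Poisson(λ=7.9): P(X=3) = e^(-λ)×λ^k/k!
= e^(-7.9) × 7.9^3 / 3!
≈ 0.0003707435405 × 493.039 / 6 ≈ 0.030465

P(X=3) ≈ 0.030465 ≈ 3.05%


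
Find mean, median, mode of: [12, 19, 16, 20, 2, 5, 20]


Sorted: [2, 5, 12, 16, 19, 20, 20]
Mean = 94/7
Median = 16
Freq: {12: 1, 19: 1, 16: 1, 20: 2, 2: 1, 5: 1}
Mode: [20]

Mean=94/7, Median=16, Mode=20


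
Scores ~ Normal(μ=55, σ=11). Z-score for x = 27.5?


z = (x - μ)/σ = (27.5 - 55)/11 = -2.5

z = -2.5


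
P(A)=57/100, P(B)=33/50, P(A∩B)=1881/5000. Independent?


P(A)×P(B) = 1881/5000
P(A∩B) = 1881/5000
Equal ✓ → Independent

Yes, independent


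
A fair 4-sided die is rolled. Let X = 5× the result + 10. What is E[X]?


E[die] = (1+4)/2 = 5/2
E[X] = 5×5/2 + 10 = 45/2

E[X] = 45/2


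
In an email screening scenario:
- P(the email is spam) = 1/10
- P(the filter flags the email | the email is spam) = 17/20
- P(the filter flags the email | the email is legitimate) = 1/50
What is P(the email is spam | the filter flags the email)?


Using Bayes' theorem:
P(A|B) = P(B|A)·P(A) / P(B)

P(the filter flags the email) = 17/20 × 1/10 + 1/50 × 9/10
= 17/200 + 9/500 = 103/1000

P(the email is spam|the filter flags the email) = (17/200) / (103/1000) = 85/103

P(the email is spam|the filter flags the email) = 85/103 ≈ 82.52%


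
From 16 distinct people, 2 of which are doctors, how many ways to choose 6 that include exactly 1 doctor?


Choose 1 of the 2 doctors and 5 of the other 14 people:
C(2,1)×C(14,5) = 2×2002 = 4004

4004


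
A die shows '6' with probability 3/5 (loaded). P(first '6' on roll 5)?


Geometric: P(X=5) = (1-p)^(k-1)×p = (2/5)^4×3/5 = 48/3125

P(X=5) = 48/3125 ≈ 1.54%


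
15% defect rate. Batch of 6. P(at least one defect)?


P(all good) = (17/20)^6 = 24137569/64000000
P(≥1 defect) = 39862431/64000000

P = 39862431/64000000 ≈ 62.29%


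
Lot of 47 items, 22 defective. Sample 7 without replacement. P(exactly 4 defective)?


Hypergeometric: C(22,4)×C(25,3)/C(47,7)
= 7315×2300/62891499 = 66500/248583

P(X=4) = 66500/248583 ≈ 26.75%


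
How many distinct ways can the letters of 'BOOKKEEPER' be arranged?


Letters: 10, freq: {'B': 1, 'O': 2, 'K': 2, 'E': 3, 'P': 1, 'R': 1}
10!/(1!×2!×2!×3!×1!×1!) = 3628800/24 = 151200

151200


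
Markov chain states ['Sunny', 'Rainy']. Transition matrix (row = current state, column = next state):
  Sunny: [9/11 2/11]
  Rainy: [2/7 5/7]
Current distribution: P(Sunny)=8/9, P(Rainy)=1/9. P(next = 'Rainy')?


P(next=Rainy) = Σᵢ P(now=i)×P(i→Rainy)
= 8/9×2/11 + 1/9×5/7
= 16/99 + 5/63 = 167/693

P = 167/693 ≈ 0.2410


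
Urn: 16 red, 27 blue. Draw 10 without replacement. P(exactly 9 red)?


Hypergeometric: C(16,9)×C(27,1)/C(43,10)
= 11440×27/1917334783 = 23760/147487291

P(X=9) = 23760/147487291 ≈ 0.02%


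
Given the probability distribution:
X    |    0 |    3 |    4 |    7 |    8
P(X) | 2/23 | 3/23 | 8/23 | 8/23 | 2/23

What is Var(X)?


E[X] = 113/23
E[X²] = 675/23
Var(X) = E[X²] - (E[X])² = 675/23 - 12769/529 = 2756/529

Var(X) = 2756/529 ≈ 5.2098


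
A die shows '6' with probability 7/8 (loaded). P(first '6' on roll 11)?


Geometric: P(X=11) = (1-p)^(k-1)×p = (1/8)^10×7/8 = 7/8589934592

P(X=11) = 7/8589934592 ≈ 0.00%


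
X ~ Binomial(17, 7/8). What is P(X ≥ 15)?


P(X ≥ 15) = Σ P(X=i) for i=15..17
P(X=15) = 80708545669031/281474976710656
P(X=16) = 564959819683217/2251799813685248
P(X=17) = 232630513987207/2251799813685248
Sum = 90203668688917/140737488355328

P(X ≥ 15) = 90203668688917/140737488355328 ≈ 64.09%


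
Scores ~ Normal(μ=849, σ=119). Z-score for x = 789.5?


z = (x - μ)/σ = (789.5 - 849)/119 = -0.5

z = -0.5


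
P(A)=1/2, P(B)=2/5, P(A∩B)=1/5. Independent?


P(A)×P(B) = 1/5
P(A∩B) = 1/5
Equal ✓ → Independent

Yes, independent


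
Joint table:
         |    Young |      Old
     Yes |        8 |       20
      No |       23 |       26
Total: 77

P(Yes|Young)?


P(Yes|Young) = 8/(8+23) = 8/31

P = 8/31 ≈ 25.81%


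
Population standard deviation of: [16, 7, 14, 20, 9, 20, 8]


Mean = 94/7
  (16-94/7)²=324/49
  (7-94/7)²=2025/49
  (14-94/7)²=16/49
  (20-94/7)²=2116/49
  (9-94/7)²=961/49
  (20-94/7)²=2116/49
  (8-94/7)²=1444/49
Σ(x-μ)² = 1286/7
σ² = (1286/7)/7 = 1286/49

σ = √(1286/49) ≈ 5.1230


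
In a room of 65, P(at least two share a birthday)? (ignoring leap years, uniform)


P(all different) = Π(365-i)/365 for i=0..64
= 0.002317
P(match) = 1 - 0.002317 = 0.997683

P ≈ 0.9977 ≈ 99.77%


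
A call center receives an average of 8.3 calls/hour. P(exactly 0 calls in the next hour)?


Poisson(λ=8.3): P(X=0) = e^(-λ)×λ^k/k!
= e^(-8.3) × 8.3^0 / 0!
≈ 0.0002485168271 × 1 / 1 ≈ 0.000249

P(X=0) ≈ 0.000249 ≈ 0.02%


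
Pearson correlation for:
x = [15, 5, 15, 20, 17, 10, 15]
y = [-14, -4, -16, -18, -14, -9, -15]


n=7, Σx=97, Σy=-90, Σxy=-1383, Σx²=1489, Σy²=1294
r = (7×(-1383) - 97×(-90))/√((7×1489 - 97²)(7×1294 - (-90)²))
= -951/√(1014×958) = -951/√971412 ≈ -951/985.6024 ≈ -0.9649

r ≈ -0.9649


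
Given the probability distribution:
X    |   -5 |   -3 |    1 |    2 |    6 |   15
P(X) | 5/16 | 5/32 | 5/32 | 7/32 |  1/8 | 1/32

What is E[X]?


E[X] = Σ x·P(X=x)
= (-5)×(5/16) + (-3)×(5/32) + (1)×(5/32) + (2)×(7/32) + (6)×(1/8) + (15)×(1/32)
= -7/32

E[X] = -7/32


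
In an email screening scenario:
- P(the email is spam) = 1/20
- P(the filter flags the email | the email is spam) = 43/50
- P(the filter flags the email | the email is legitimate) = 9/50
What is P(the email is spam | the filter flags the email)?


Using Bayes' theorem:
P(A|B) = P(B|A)·P(A) / P(B)

P(the filter flags the email) = 43/50 × 1/20 + 9/50 × 19/20
= 43/1000 + 171/1000 = 107/500

P(the email is spam|the filter flags the email) = (43/1000) / (107/500) = 43/214

P(the email is spam|the filter flags the email) = 43/214 ≈ 20.09%


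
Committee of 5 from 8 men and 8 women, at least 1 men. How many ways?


Count by #men:
  1M,4W: C(8,1)×C(8,4)=560
  2M,3W: C(8,2)×C(8,3)=1568
  3M,2W: C(8,3)×C(8,2)=1568
  4M,1W: C(8,4)×C(8,1)=560
  5M,0W: C(8,5)×C(8,0)=56
Total = 4312

4312


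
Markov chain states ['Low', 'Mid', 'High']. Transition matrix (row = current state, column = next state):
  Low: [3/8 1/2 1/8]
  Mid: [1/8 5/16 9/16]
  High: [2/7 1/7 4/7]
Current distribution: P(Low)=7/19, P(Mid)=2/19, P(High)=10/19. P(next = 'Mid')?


P(next=Mid) = Σᵢ P(now=i)×P(i→Mid)
= 7/19×1/2 + 2/19×5/16 + 10/19×1/7
= 7/38 + 5/152 + 10/133 = 311/1064

P = 311/1064 ≈ 0.2923


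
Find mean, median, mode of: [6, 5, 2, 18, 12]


Sorted: [2, 5, 6, 12, 18]
Mean = 43/5
Median = 6
Freq: {6: 1, 5: 1, 2: 1, 18: 1, 12: 1}
Mode: No mode

Mean=43/5, Median=6, Mode=No mode


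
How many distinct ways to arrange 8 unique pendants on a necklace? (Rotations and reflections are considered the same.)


Free circular arrangements: rotations and reflections both identified.
(n-1)!/2 = 7!/2 = 5040/2 = 2520

2520


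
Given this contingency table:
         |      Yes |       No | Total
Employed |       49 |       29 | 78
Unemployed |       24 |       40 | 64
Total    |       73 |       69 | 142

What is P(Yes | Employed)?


P(Yes | Employed) = 49/(49+29) = 49/78

P(Yes|Employed) = 49/78 ≈ 62.82%


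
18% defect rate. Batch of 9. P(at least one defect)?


P(all good) = (41/50)^9 = 327381934393961/1953125000000000
P(≥1 defect) = 1625743065606039/1953125000000000

P = 1625743065606039/1953125000000000 ≈ 83.24%


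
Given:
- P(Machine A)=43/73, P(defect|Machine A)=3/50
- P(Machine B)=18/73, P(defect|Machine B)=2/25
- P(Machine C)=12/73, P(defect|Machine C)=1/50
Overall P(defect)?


P(B) = Σ P(B|Aᵢ)×P(Aᵢ)
  3/50×43/73 = 129/3650
  2/25×18/73 = 36/1825
  1/50×12/73 = 6/1825
Sum = 213/3650

P(defect) = 213/3650 ≈ 5.84%


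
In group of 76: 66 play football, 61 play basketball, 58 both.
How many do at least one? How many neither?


|A∪B| = 66+61-58 = 69
Neither = 76-69 = 7

At least one: 69; Neither: 7


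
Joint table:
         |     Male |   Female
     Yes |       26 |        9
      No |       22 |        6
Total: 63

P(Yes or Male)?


P(Yes∨Male) = P(Yes) + P(Male) - P(Yes∧Male)
= (35 + 48 - 26)/63 = 57/63 = 19/21

P = 19/21 ≈ 90.48%


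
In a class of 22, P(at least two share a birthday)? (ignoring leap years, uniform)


P(all different) = Π(365-i)/365 for i=0..21
= 0.524305
P(match) = 1 - 0.524305 = 0.475695

P ≈ 0.4757 ≈ 47.57%


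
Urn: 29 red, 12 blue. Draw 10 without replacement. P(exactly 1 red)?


Hypergeometric: C(29,1)×C(12,9)/C(41,10)
= 29×220/1121099408 = 145/25479532

P(X=1) = 145/25479532 ≈ 0.00%


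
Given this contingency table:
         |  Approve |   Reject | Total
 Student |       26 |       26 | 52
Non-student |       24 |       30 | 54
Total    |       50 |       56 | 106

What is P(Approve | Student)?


P(Approve | Student) = 26/(26+26) = 26/52 = 1/2

P(Approve|Student) = 1/2 ≈ 50.00%


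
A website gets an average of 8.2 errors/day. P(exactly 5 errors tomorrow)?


Poisson(λ=8.2): P(X=5) = e^(-λ)×λ^k/k!
= e^(-8.2) × 8.2^5 / 5!
≈ 0.00027465357 × 37073.98432 / 120 ≈ 0.084854

P(X=5) ≈ 0.084854 ≈ 8.49%


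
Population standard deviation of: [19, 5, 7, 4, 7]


Mean = 42/5
  (19-42/5)²=2809/25
  (5-42/5)²=289/25
  (7-42/5)²=49/25
  (4-42/5)²=484/25
  (7-42/5)²=49/25
Σ(x-μ)² = 736/5
σ² = (736/5)/5 = 736/25

σ = √(736/25) ≈ 5.4259


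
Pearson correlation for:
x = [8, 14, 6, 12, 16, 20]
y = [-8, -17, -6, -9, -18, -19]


n=6, Σx=76, Σy=-77, Σxy=-1114, Σx²=1096, Σy²=1155
r = (6×(-1114) - 76×(-77))/√((6×1096 - 76²)(6×1155 - (-77)²))
= -832/√(800×1001) = -832/√800800 ≈ -832/894.8743 ≈ -0.9297

r ≈ -0.9297


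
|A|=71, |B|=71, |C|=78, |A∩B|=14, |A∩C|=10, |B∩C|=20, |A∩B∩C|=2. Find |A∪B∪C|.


|A∪B∪C| = 71+71+78-14-10-20+2 = 178

|A∪B∪C| = 178


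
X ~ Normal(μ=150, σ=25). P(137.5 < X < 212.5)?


z₁=(137.5-150)/25=-0.5, z₂=(212.5-150)/25=2.5
P = Φ(2.5) - Φ(-0.5) = 0.993790 - 0.308538 = 0.685252 ≈ 0.6853

P(137.5 < X < 212.5) ≈ 0.6853


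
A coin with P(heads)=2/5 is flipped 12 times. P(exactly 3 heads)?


Binomial: P(X=3) = C(12,3)×p^3×(1-p)^9
= 220 × 8/125 × 19683/1953125 = 6928416/48828125

P(X=3) = 6928416/48828125 ≈ 14.19%


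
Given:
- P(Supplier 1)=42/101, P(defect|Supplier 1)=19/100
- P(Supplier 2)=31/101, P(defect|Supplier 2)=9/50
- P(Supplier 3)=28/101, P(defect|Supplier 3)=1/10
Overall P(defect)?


P(B) = Σ P(B|Aᵢ)×P(Aᵢ)
  19/100×42/101 = 399/5050
  9/50×31/101 = 279/5050
  1/10×28/101 = 14/505
Sum = 409/2525

P(defect) = 409/2525 ≈ 16.20%


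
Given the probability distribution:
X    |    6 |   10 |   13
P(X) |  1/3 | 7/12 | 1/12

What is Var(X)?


E[X] = 107/12
E[X²] = 1013/12
Var(X) = E[X²] - (E[X])² = 1013/12 - 11449/144 = 707/144

Var(X) = 707/144 ≈ 4.9097


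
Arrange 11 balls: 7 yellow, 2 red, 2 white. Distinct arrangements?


11!/(7!×2!×2!) = 1980

1980


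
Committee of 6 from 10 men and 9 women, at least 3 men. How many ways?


Count by #men:
  3M,3W: C(10,3)×C(9,3)=10080
  4M,2W: C(10,4)×C(9,2)=7560
  5M,1W: C(10,5)×C(9,1)=2268
  6M,0W: C(10,6)×C(9,0)=210
Total = 20118

20118


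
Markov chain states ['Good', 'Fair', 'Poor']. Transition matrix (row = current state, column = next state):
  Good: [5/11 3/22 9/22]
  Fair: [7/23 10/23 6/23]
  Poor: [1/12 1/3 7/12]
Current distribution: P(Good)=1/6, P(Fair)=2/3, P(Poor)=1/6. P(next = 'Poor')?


P(next=Poor) = Σᵢ P(now=i)×P(i→Poor)
= 1/6×9/22 + 2/3×6/23 + 1/6×7/12
= 3/44 + 4/23 + 7/72 = 6181/18216

P = 6181/18216 ≈ 0.3393


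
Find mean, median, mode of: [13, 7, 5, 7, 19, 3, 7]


Sorted: [3, 5, 7, 7, 7, 13, 19]
Mean = 61/7
Median = 7
Freq: {13: 1, 7: 3, 5: 1, 19: 1, 3: 1}
Mode: [7]

Mean=61/7, Median=7, Mode=7


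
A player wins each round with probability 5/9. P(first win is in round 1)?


Geometric: P(X=1) = (1-p)^(k-1)×p = (4/9)^0×5/9 = 5/9

P(X=1) = 5/9 ≈ 55.56%


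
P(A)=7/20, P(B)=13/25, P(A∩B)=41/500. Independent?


P(A)×P(B) = 91/500
P(A∩B) = 41/500
Not equal → NOT independent

No, not independent


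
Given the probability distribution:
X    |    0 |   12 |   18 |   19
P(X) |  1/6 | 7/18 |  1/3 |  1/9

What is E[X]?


E[X] = Σ x·P(X=x)
= (0)×(1/6) + (12)×(7/18) + (18)×(1/3) + (19)×(1/9)
= 115/9

E[X] = 115/9


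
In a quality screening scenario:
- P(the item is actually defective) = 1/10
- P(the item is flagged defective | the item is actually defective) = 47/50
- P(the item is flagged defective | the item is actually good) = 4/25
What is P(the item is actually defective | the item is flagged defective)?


Using Bayes' theorem:
P(A|B) = P(B|A)·P(A) / P(B)

P(the item is flagged defective) = 47/50 × 1/10 + 4/25 × 9/10
= 47/500 + 18/125 = 119/500

P(the item is actually defective|the item is flagged defective) = (47/500) / (119/500) = 47/119

P(the item is actually defective|the item is flagged defective) = 47/119 ≈ 39.50%


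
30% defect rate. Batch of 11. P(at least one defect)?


P(all good) = (7/10)^11 = 1977326743/100000000000
P(≥1 defect) = 98022673257/100000000000

P = 98022673257/100000000000 ≈ 98.02%


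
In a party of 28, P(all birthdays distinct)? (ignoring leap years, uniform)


P(all different) = Π(365-i)/365 for i=0..27
= (365/365)×(364/365)×...×(338/365)
= 0.345539

P ≈ 0.3455 ≈ 34.55%


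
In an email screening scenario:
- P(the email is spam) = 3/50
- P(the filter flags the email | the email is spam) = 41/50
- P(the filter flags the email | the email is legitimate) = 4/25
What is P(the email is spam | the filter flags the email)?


Using Bayes' theorem:
P(A|B) = P(B|A)·P(A) / P(B)

P(the filter flags the email) = 41/50 × 3/50 + 4/25 × 47/50
= 123/2500 + 94/625 = 499/2500

P(the email is spam|the filter flags the email) = (123/2500) / (499/2500) = 123/499

P(the email is spam|the filter flags the email) = 123/499 ≈ 24.65%


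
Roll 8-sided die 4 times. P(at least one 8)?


P(no 8)^4 = (7/8)^4 = 2401/4096
P(≥1) = 1 - 2401/4096 = 1695/4096

P = 1695/4096 ≈ 41.38%


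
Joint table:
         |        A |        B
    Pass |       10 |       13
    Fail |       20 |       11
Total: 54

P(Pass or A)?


P(Pass∨A) = P(Pass) + P(A) - P(Pass∧A)
= (23 + 30 - 10)/54 = 43/54

P = 43/54 ≈ 79.63%


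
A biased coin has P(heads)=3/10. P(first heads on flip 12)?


Geometric: P(X=12) = (1-p)^(k-1)×p = (7/10)^11×3/10 = 5931980229/1000000000000

P(X=12) = 5931980229/1000000000000 ≈ 0.59%


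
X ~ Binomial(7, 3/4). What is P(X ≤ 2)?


P(X ≤ 2) = Σ P(X=i) for i=0..2
P(X=0) = 1/16384
P(X=1) = 21/16384
P(X=2) = 189/16384
Sum = 211/16384

P(X ≤ 2) = 211/16384 ≈ 1.29%


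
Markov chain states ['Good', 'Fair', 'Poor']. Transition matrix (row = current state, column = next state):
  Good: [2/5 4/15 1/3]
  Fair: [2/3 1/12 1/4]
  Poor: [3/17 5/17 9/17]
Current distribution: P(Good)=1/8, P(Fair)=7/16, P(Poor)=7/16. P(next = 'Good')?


P(next=Good) = Σᵢ P(now=i)×P(i→Good)
= 1/8×2/5 + 7/16×2/3 + 7/16×3/17
= 1/20 + 7/24 + 21/272 = 1709/4080

P = 1709/4080 ≈ 0.4189


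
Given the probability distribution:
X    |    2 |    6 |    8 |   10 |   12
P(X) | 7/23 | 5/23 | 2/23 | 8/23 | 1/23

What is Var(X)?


E[X] = 152/23
E[X²] = 1280/23
Var(X) = E[X²] - (E[X])² = 1280/23 - 23104/529 = 6336/529

Var(X) = 6336/529 ≈ 11.9773


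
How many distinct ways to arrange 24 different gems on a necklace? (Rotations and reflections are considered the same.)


Free circular arrangements: rotations and reflections both identified.
(n-1)!/2 = 23!/2 = 25852016738884976640000/2 = 12926008369442488320000

12926008369442488320000


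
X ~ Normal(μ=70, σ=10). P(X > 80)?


z = (80-70)/10 = 1.0
P(X > 80) = 1 - P(Z ≤ 1.0) = 1 - 0.8413 = 0.1587

P(X > 80) ≈ 0.1587


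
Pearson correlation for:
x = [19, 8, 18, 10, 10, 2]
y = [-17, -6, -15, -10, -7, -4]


n=6, Σx=67, Σy=-59, Σxy=-819, Σx²=953, Σy²=715
r = (6×(-819) - 67×(-59))/√((6×953 - 67²)(6×715 - (-59)²))
= -961/√(1229×809) = -961/√994261 ≈ -961/997.1264 ≈ -0.9638

r ≈ -0.9638


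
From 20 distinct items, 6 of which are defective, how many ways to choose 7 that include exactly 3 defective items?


Choose 3 of the 6 defective items and 4 of the other 14 items:
C(6,3)×C(14,4) = 20×1001 = 20020

20020


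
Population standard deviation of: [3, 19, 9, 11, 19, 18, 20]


Mean = 99/7
  (3-99/7)²=6084/49
  (19-99/7)²=1156/49
  (9-99/7)²=1296/49
  (11-99/7)²=484/49
  (19-99/7)²=1156/49
  (18-99/7)²=729/49
  (20-99/7)²=1681/49
Σ(x-μ)² = 1798/7
σ² = (1798/7)/7 = 1798/49

σ = √(1798/49) ≈ 6.0575


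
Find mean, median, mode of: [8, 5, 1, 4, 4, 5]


Sorted: [1, 4, 4, 5, 5, 8]
Mean = 27/6 = 9/2
Median = 9/2
Freq: {8: 1, 5: 2, 1: 1, 4: 2}
Mode: [4, 5]

Mean=9/2, Median=9/2, Mode=[4, 5]


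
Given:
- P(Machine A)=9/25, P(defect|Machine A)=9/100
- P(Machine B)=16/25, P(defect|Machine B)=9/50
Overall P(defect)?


P(B) = Σ P(B|Aᵢ)×P(Aᵢ)
  9/100×9/25 = 81/2500
  9/50×16/25 = 72/625
Sum = 369/2500

P(defect) = 369/2500 ≈ 14.76%


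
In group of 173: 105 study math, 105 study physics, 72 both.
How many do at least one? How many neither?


|A∪B| = 105+105-72 = 138
Neither = 173-138 = 35

At least one: 138; Neither: 35


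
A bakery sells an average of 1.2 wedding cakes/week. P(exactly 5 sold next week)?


Poisson(λ=1.2): P(X=5) = e^(-λ)×λ^k/k!
= e^(-1.2) × 1.2^5 / 5!
≈ 0.3011942119 × 2.48832 / 120 ≈ 0.006246

P(X=5) ≈ 0.006246 ≈ 0.62%


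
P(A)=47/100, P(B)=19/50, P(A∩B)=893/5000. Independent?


P(A)×P(B) = 893/5000
P(A∩B) = 893/5000
Equal ✓ → Independent

Yes, independent


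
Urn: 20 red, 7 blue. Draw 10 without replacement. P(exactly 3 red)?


Hypergeometric: C(20,3)×C(7,7)/C(27,10)
= 1140×1/8436285 = 4/29601

P(X=3) = 4/29601 ≈ 0.01%


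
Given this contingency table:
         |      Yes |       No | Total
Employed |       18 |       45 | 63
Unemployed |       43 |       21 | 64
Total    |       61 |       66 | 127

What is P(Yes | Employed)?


P(Yes | Employed) = 18/(18+45) = 18/63 = 2/7

P(Yes|Employed) = 2/7 ≈ 28.57%


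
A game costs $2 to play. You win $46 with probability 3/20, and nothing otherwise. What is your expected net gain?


E[gain] = (46-2)×3/20 + (-2)×17/20
= 33/5 - 17/10 = 49/10

Expected net gain = $49/10 ≈ $4.90


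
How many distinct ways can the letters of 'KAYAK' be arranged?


Letters: 5, freq: {'K': 2, 'A': 2, 'Y': 1}
5!/(2!×2!×1!) = 120/4 = 30

30


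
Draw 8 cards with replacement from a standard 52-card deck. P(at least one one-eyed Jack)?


P(not a one-eyed Jack) = 50/52 = 25/26
P(none in 8 draws) = (25/26)^8 = 152587890625/208827064576
P(≥1 one-eyed Jack) = 1 - 152587890625/208827064576 = 56239173951/208827064576

P = 56239173951/208827064576 ≈ 26.93%


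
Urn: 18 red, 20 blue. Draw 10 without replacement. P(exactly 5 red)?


Hypergeometric: C(18,5)×C(20,5)/C(38,10)
= 8568×15504/472733756 = 102816/365893

P(X=5) = 102816/365893 ≈ 28.10%


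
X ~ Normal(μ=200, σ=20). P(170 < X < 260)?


z₁=(170-200)/20=-1.5, z₂=(260-200)/20=3.0
P = Φ(3.0) - Φ(-1.5) = 0.998650 - 0.066807 = 0.931843 ≈ 0.9318

P(170 < X < 260) ≈ 0.9318


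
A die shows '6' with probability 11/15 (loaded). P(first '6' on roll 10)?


Geometric: P(X=10) = (1-p)^(k-1)×p = (4/15)^9×11/15 = 2883584/576650390625

P(X=10) = 2883584/576650390625 ≈ 0.00%


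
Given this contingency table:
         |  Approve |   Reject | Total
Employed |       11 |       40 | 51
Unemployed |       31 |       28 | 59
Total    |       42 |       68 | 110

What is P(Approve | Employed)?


P(Approve | Employed) = 11/(11+40) = 11/51

P(Approve|Employed) = 11/51 ≈ 21.57%


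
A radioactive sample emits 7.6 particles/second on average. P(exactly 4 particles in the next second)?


Poisson(λ=7.6): P(X=4) = e^(-λ)×λ^k/k!
= e^(-7.6) × 7.6^4 / 4!
≈ 0.0005004514334 × 3336.2176 / 24 ≈ 0.069567

P(X=4) ≈ 0.069567 ≈ 6.96%


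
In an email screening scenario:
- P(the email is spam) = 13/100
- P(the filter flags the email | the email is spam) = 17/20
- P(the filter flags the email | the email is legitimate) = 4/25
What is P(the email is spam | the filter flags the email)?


Using Bayes' theorem:
P(A|B) = P(B|A)·P(A) / P(B)

P(the filter flags the email) = 17/20 × 13/100 + 4/25 × 87/100
= 221/2000 + 87/625 = 2497/10000

P(the email is spam|the filter flags the email) = (221/2000) / (2497/10000) = 1105/2497

P(the email is spam|the filter flags the email) = 1105/2497 ≈ 44.25%


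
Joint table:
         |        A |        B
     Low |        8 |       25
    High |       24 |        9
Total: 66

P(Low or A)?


P(Low∨A) = P(Low) + P(A) - P(Low∧A)
= (33 + 32 - 8)/66 = 57/66 = 19/22

P = 19/22 ≈ 86.36%


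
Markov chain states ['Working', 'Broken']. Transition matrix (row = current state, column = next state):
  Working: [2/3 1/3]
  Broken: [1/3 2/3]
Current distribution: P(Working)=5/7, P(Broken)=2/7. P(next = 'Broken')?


P(next=Broken) = Σᵢ P(now=i)×P(i→Broken)
= 5/7×1/3 + 2/7×2/3
= 5/21 + 4/21 = 3/7

P = 3/7 ≈ 0.4286


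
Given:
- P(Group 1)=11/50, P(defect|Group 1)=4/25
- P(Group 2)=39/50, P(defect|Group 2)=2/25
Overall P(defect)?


P(B) = Σ P(B|Aᵢ)×P(Aᵢ)
  4/25×11/50 = 22/625
  2/25×39/50 = 39/625
Sum = 61/625

P(defect) = 61/625 ≈ 9.76%


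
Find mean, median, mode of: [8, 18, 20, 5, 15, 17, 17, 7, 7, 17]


Sorted: [5, 7, 7, 8, 15, 17, 17, 17, 18, 20]
Mean = 131/10
Median = 16
Freq: {8: 1, 18: 1, 20: 1, 5: 1, 15: 1, 17: 3, 7: 2}
Mode: [17]

Mean=131/10, Median=16, Mode=17


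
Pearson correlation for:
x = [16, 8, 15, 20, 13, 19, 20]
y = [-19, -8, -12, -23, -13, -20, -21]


n=7, Σx=111, Σy=-116, Σxy=-1977, Σx²=1875, Σy²=2108
r = (7×(-1977) - 111×(-116))/√((7×1875 - 111²)(7×2108 - (-116)²))
= -963/√(804×1300) = -963/√1045200 ≈ -963/1022.3502 ≈ -0.9419

r ≈ -0.9419


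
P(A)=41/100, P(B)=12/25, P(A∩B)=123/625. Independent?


P(A)×P(B) = 123/625
P(A∩B) = 123/625
Equal ✓ → Independent

Yes, independent


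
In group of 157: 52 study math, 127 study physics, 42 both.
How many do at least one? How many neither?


|A∪B| = 52+127-42 = 137
Neither = 157-137 = 20

At least one: 137; Neither: 20


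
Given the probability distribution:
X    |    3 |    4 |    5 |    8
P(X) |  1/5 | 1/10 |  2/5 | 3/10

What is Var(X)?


E[X] = 27/5
E[X²] = 163/5
Var(X) = E[X²] - (E[X])² = 163/5 - 729/25 = 86/25

Var(X) = 86/25 ≈ 3.4400


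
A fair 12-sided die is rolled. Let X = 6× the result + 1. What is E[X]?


E[die] = (1+12)/2 = 13/2
E[X] = 6×13/2 + 1 = 40

E[X] = 40


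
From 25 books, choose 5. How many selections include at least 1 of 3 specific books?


Complement: C(25,5) - C(22,5) = 53130 - 26334 = 26796

26796


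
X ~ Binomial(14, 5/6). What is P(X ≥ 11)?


P(X ≥ 11) = Σ P(X=i) for i=11..14
P(X=11) = 4443359375/19591041024
P(X=12) = 22216796875/78364164096
P(X=13) = 8544921875/39182082048
P(X=14) = 6103515625/78364164096
Sum = 31591796875/39182082048

P(X ≥ 11) = 31591796875/39182082048 ≈ 80.63%


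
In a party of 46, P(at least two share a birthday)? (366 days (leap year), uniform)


P(all different) = Π(366-i)/366 for i=0..45
= 0.052187
P(match) = 1 - 0.052187 = 0.947813

P ≈ 0.9478 ≈ 94.78%


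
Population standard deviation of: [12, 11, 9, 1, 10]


Mean = 43/5
  (12-43/5)²=289/25
  (11-43/5)²=144/25
  (9-43/5)²=4/25
  (1-43/5)²=1444/25
  (10-43/5)²=49/25
Σ(x-μ)² = 386/5
σ² = (386/5)/5 = 386/25

σ = √(386/25) ≈ 3.9294


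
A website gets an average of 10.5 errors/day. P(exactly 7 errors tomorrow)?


Poisson(λ=10.5): P(X=7) = e^(-λ)×λ^k/k!
= e^(-10.5) × 10.5^7 / 7!
≈ 2.753644935e-05 × 14071004.2266 / 5040 ≈ 0.076878

P(X=7) ≈ 0.076878 ≈ 7.69%


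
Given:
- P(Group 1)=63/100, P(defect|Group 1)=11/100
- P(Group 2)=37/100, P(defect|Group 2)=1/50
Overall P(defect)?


P(B) = Σ P(B|Aᵢ)×P(Aᵢ)
  11/100×63/100 = 693/10000
  1/50×37/100 = 37/5000
Sum = 767/10000

P(defect) = 767/10000 ≈ 7.67%


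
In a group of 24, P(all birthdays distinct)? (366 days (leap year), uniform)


P(all different) = Π(366-i)/366 for i=0..23
= (366/366)×(365/366)×...×(343/366)
= 0.462654

P ≈ 0.4627 ≈ 46.27%


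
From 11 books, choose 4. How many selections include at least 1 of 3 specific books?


Complement: C(11,4) - C(8,4) = 330 - 70 = 260

260


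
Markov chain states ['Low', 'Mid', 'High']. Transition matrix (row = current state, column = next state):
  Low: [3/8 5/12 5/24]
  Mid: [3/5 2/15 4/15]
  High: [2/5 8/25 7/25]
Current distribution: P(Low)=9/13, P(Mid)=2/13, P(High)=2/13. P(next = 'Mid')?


P(next=Mid) = Σᵢ P(now=i)×P(i→Mid)
= 9/13×5/12 + 2/13×2/15 + 2/13×8/25
= 15/52 + 4/195 + 16/325 = 1397/3900

P = 1397/3900 ≈ 0.3582


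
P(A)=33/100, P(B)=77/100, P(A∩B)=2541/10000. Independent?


P(A)×P(B) = 2541/10000
P(A∩B) = 2541/10000
Equal ✓ → Independent

Yes, independent


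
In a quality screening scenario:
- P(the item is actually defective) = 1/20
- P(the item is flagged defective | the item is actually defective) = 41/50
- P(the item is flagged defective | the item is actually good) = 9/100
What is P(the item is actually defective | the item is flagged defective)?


Using Bayes' theorem:
P(A|B) = P(B|A)·P(A) / P(B)

P(the item is flagged defective) = 41/50 × 1/20 + 9/100 × 19/20
= 41/1000 + 171/2000 = 253/2000

P(the item is actually defective|the item is flagged defective) = (41/1000) / (253/2000) = 82/253

P(the item is actually defective|the item is flagged defective) = 82/253 ≈ 32.41%


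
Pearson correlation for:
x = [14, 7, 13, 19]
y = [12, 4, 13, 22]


n=4, Σx=53, Σy=51, Σxy=783, Σx²=775, Σy²=813
r = (4×783 - 53×51)/√((4×775 - 53²)(4×813 - 51²))
= 429/√(291×651) = 429/√189441 ≈ 429/435.2482 ≈ 0.9856

r ≈ 0.9856


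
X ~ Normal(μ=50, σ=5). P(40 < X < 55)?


z₁=(40-50)/5=-2.0, z₂=(55-50)/5=1.0
P = Φ(1.0) - Φ(-2.0) = 0.841345 - 0.022750 = 0.818595 ≈ 0.8186

P(40 < X < 55) ≈ 0.8186


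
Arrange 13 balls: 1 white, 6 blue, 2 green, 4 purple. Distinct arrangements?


13!/(1!×6!×2!×4!) = 180180

180180


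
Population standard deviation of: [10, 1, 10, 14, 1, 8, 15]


Mean = 59/7
  (10-59/7)²=121/49
  (1-59/7)²=2704/49
  (10-59/7)²=121/49
  (14-59/7)²=1521/49
  (1-59/7)²=2704/49
  (8-59/7)²=9/49
  (15-59/7)²=2116/49
Σ(x-μ)² = 1328/7
σ² = (1328/7)/7 = 1328/49

σ = √(1328/49) ≈ 5.2060


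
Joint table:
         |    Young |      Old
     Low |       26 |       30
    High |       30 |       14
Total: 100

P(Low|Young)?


P(Low|Young) = 26/(26+30) = 26/56 = 13/28

P = 13/28 ≈ 46.43%


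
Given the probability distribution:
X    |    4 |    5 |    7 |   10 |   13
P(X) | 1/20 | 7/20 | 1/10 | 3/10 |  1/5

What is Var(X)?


E[X] = 33/4
E[X²] = 313/4
Var(X) = E[X²] - (E[X])² = 313/4 - 1089/16 = 163/16

Var(X) = 163/16 ≈ 10.1875


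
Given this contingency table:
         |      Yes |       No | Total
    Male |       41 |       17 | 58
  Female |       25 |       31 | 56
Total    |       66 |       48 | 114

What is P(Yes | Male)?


P(Yes | Male) = 41/(41+17) = 41/58

P(Yes|Male) = 41/58 ≈ 70.69%


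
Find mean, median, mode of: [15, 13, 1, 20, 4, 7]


Sorted: [1, 4, 7, 13, 15, 20]
Mean = 60/6 = 10
Median = 10
Freq: {15: 1, 13: 1, 1: 1, 20: 1, 4: 1, 7: 1}
Mode: No mode

Mean=10, Median=10, Mode=No mode


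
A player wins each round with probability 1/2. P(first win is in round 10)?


Geometric: P(X=10) = (1-p)^(k-1)×p = (1/2)^9×1/2 = 1/1024

P(X=10) = 1/1024 ≈ 0.10%


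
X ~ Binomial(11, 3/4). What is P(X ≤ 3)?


P(X ≤ 3) = Σ P(X=i) for i=0..3
P(X=0) = 1/4194304
P(X=1) = 33/4194304
P(X=2) = 495/4194304
P(X=3) = 4455/4194304
Sum = 623/524288

P(X ≤ 3) = 623/524288 ≈ 0.12%


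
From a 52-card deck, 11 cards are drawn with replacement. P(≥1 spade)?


P(not a spade) = 39/52 = 3/4
P(none in 11 draws) = (3/4)^11 = 177147/4194304
P(≥1 spade) = 1 - 177147/4194304 = 4017157/4194304

P = 4017157/4194304 ≈ 95.78%


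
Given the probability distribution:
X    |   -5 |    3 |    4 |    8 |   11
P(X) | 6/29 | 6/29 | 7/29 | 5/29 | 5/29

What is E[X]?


E[X] = Σ x·P(X=x)
= (-5)×(6/29) + (3)×(6/29) + (4)×(7/29) + (8)×(5/29) + (11)×(5/29)
= 111/29

E[X] = 111/29


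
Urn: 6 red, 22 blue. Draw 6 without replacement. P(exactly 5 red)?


Hypergeometric: C(6,5)×C(22,1)/C(28,6)
= 6×22/376740 = 11/31395

P(X=5) = 11/31395 ≈ 0.04%


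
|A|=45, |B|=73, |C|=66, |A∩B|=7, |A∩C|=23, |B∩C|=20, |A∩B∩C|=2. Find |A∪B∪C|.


|A∪B∪C| = 45+73+66-7-23-20+2 = 136

|A∪B∪C| = 136


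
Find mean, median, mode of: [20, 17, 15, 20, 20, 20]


Sorted: [15, 17, 20, 20, 20, 20]
Mean = 112/6 = 56/3
Median = 20
Freq: {20: 4, 17: 1, 15: 1}
Mode: [20]

Mean=56/3, Median=20, Mode=20


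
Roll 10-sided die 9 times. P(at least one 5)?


P(no 5)^9 = (9/10)^9 = 387420489/1000000000
P(≥1) = 1 - 387420489/1000000000 = 612579511/1000000000

P = 612579511/1000000000 ≈ 61.26%


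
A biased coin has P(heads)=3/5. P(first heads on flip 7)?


Geometric: P(X=7) = (1-p)^(k-1)×p = (2/5)^6×3/5 = 192/78125

P(X=7) = 192/78125 ≈ 0.25%


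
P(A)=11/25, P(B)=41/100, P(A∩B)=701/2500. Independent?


P(A)×P(B) = 451/2500
P(A∩B) = 701/2500
Not equal → NOT independent

No, not independent


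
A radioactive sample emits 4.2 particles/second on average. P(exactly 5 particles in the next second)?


Poisson(λ=4.2): P(X=5) = e^(-λ)×λ^k/k!
= e^(-4.2) × 4.2^5 / 5!
≈ 0.01499557682 × 1306.91232 / 120 ≈ 0.163316

P(X=5) ≈ 0.163316 ≈ 16.33%


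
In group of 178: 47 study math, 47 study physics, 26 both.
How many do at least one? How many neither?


|A∪B| = 47+47-26 = 68
Neither = 178-68 = 110

At least one: 68; Neither: 110


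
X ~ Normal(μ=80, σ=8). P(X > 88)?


z = (88-80)/8 = 1.0
P(X > 88) = 1 - P(Z ≤ 1.0) = 1 - 0.8413 = 0.1587

P(X > 88) ≈ 0.1587


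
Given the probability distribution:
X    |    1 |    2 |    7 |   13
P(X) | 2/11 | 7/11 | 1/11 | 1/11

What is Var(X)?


E[X] = 36/11
E[X²] = 248/11
Var(X) = E[X²] - (E[X])² = 248/11 - 1296/121 = 1432/121

Var(X) = 1432/121 ≈ 11.8347


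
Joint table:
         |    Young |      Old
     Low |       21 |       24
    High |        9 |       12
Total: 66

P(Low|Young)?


P(Low|Young) = 21/(21+9) = 21/30 = 7/10

P = 7/10 ≈ 70.00%


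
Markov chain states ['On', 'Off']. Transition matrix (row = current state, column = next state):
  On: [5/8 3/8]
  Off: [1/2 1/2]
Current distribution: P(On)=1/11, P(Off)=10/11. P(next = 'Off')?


P(next=Off) = Σᵢ P(now=i)×P(i→Off)
= 1/11×3/8 + 10/11×1/2
= 3/88 + 5/11 = 43/88

P = 43/88 ≈ 0.4886


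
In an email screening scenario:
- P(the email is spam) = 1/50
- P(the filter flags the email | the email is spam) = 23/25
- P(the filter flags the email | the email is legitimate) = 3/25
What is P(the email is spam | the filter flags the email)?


Using Bayes' theorem:
P(A|B) = P(B|A)·P(A) / P(B)

P(the filter flags the email) = 23/25 × 1/50 + 3/25 × 49/50
= 23/1250 + 147/1250 = 17/125

P(the email is spam|the filter flags the email) = (23/1250) / (17/125) = 23/170

P(the email is spam|the filter flags the email) = 23/170 ≈ 13.53%


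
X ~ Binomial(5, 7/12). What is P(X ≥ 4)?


P(X ≥ 4) = Σ P(X=i) for i=4..5
P(X=4) = 60025/248832
P(X=5) = 16807/248832
Sum = 2401/7776

P(X ≥ 4) = 2401/7776 ≈ 30.88%


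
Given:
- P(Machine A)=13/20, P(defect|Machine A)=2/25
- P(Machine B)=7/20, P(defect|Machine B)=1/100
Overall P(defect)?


P(B) = Σ P(B|Aᵢ)×P(Aᵢ)
  2/25×13/20 = 13/250
  1/100×7/20 = 7/2000
Sum = 111/2000

P(defect) = 111/2000 ≈ 5.55%


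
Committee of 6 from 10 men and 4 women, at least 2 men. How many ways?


Count by #men:
  2M,4W: C(10,2)×C(4,4)=45
  3M,3W: C(10,3)×C(4,3)=480
  4M,2W: C(10,4)×C(4,2)=1260
  5M,1W: C(10,5)×C(4,1)=1008
  6M,0W: C(10,6)×C(4,0)=210
Total = 3003

3003


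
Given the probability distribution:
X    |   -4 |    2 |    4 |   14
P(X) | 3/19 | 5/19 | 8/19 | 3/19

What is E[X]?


E[X] = Σ x·P(X=x)
= (-4)×(3/19) + (2)×(5/19) + (4)×(8/19) + (14)×(3/19)
= 72/19

E[X] = 72/19


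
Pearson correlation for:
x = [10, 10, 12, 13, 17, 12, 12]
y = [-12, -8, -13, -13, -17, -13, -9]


n=7, Σx=86, Σy=-85, Σxy=-1078, Σx²=1090, Σy²=1085
r = (7×(-1078) - 86×(-85))/√((7×1090 - 86²)(7×1085 - (-85)²))
= -236/√(234×370) = -236/√86580 ≈ -236/294.2448 ≈ -0.8021

r ≈ -0.8021


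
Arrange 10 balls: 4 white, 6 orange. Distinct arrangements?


10!/(4!×6!) = 210

210


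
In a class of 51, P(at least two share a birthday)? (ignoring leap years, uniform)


P(all different) = Π(365-i)/365 for i=0..50
= 0.025568
P(match) = 1 - 0.025568 = 0.974432

P ≈ 0.9744 ≈ 97.44%


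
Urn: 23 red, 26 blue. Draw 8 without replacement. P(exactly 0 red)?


Hypergeometric: C(23,0)×C(26,8)/C(49,8)
= 1×1562275/450978066 = 6175/1782522

P(X=0) = 6175/1782522 ≈ 0.35%


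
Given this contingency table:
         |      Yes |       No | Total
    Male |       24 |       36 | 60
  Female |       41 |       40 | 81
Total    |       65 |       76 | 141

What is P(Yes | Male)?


P(Yes | Male) = 24/(24+36) = 24/60 = 2/5

P(Yes|Male) = 2/5 ≈ 40.00%
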